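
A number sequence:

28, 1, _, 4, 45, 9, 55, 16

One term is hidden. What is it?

Positions 1, 3, 5, … form one subsequence and positions 2, 4, 6, … form another.
Stream A is 28, ?, 45, 55, which is triangular numbers starting at T_7.
Stream B is 1, 4, 9, 16, which is perfect squares starting at 1².
So the missing entry in stream A is 36.

36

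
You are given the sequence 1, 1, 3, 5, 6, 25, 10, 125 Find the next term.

15

Split by position mod 2 into 2 tracks.
Track A: 1, 3, 6, 10. The triangular numbers T_1, T_2, ….
Track B: 1, 5, 25, 125. A geometric progression (common ratio 5).
Term 9 comes from track A (its 5th entry): 15.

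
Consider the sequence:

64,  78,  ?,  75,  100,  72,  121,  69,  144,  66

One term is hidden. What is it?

Split by position mod 2 into 2 tracks.
Subsequence A is 64, ?, 100, 121, 144, which is consecutive squares n² from n = 8.
Subsequence B is 78, 75, 72, 69, 66, which is arithmetic, step −3.
The gap is subsequence A's term 2; the rule gives 81.

81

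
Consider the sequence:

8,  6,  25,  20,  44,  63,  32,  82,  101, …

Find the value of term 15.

177

Positions follow the repeating pattern ABB; grouping by letter gives 2 tracks.
Subsequence A: 8, 20, 32 (adding 12 each time).
Subsequence B: 6, 25, 44, 63, 82, 101 (adding 19 each time).
Position 15 falls in subsequence B as its term 10, giving 177.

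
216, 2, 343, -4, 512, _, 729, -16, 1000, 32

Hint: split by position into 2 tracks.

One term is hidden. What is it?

The terms cycle through 2 interleaved subsequences.
Track A = 216, 343, 512, 729, 1000: consecutive cubes n³ from n = 6.
Track B = 2, -4, ?, -16, 32: geometric, ×-2 each step.
The gap is track B's term 3; the rule gives 8.

8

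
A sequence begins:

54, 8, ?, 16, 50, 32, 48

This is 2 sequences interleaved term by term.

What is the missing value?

52

Positions 1, 3, 5, … form one subsequence and positions 2, 4, 6, … form another.
Track A: 54, ?, 50, 48. Linear: a_n = 56 − 2·n.
Track B: 8, 16, 32. Powers 2^3, 2^4, 2^5, ….
Filling track A at index 2 by its rule yields 52.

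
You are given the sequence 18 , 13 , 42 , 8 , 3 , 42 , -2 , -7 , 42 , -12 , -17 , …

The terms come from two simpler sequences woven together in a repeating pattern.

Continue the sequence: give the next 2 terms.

Reading positions in blocks of 3 reveals the pattern AAB — 2 tracks woven together.
Subsequence A is 18, 13, 8, 3, -2, -7, -12, -17, which is arithmetic with common difference −5.
Subsequence B is 42, 42, 42, which is the constant sequence 42.
Term 12 comes from subsequence B (its 4th entry): 42.
Position 13 → subsequence A, term 9 = -22.

42, -22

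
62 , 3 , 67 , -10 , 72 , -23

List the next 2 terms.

Odd-indexed and even-indexed terms follow separate rules.
Track A: 62, 67, 72 — adding 5 each time.
Track B: 3, -10, -23 — arithmetic with common difference −13.
Position 7 → track A, term 4 = 77.
Position 8 falls in track B as its term 4, giving -36.

77, -36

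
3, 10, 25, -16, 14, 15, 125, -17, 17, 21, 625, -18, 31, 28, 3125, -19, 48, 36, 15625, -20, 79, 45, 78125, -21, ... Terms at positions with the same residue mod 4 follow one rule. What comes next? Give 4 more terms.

127, 55, 390625, -22

Taking every 4th term gives 4 separate tracks.
Subsequence A: 3, 14, 17, 31, 48, 79. Each term equals the sum of the previous two.
Subsequence B: 10, 15, 21, 28, 36, 45. The triangular numbers T_4, T_5, ….
Subsequence C: 25, 125, 625, 3125, 15625, 78125. Successive powers of 5.
Subsequence D: -16, -17, -18, -19, -20, -21. Subtracting 1 each time.
The 25th slot belongs to subsequence A; its 7th term is 127.
The 26th slot belongs to subsequence B; its 7th term is 55.
Position 27 falls in subsequence C as its term 7, giving 390625.
The 28th slot belongs to subsequence D; its 7th term is -22.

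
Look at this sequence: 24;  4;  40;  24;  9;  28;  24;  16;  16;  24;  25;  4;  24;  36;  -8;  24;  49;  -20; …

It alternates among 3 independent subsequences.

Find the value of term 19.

Read the sequence 3 terms at a time; column i is its own pattern.
Stream A: 24, 24, 24, 24, 24, 24 (constant 24).
Stream B: 4, 9, 16, 25, 36, 49 (consecutive squares n² from n = 2).
Stream C: 40, 28, 16, 4, -8, -20 (arithmetic with common difference −12).
Position 19 falls in stream A as its term 7, giving 24.

24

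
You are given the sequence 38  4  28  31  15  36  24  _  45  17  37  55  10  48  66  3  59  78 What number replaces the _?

Split by position mod 3 into 3 tracks.
Track A is 38, 31, 24, 17, 10, 3, which is linear: a_n = 45 − 7·n.
Track B is 4, 15, ?, 37, 48, 59, which is linear: a_n = -7 + 11·n.
Track C is 28, 36, 45, 55, 66, 78, which is triangular numbers starting at T_7.
The gap is track B's term 3; the rule gives 26.

26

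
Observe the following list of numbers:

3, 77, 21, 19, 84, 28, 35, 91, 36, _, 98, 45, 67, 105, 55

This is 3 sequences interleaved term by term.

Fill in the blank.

51

Taking every 3rd term gives 3 separate tracks.
Subsequence A is 3, 19, 35, ?, 67, which is linear: a_n = -13 + 16·n.
Subsequence B is 77, 84, 91, 98, 105, which is adding 7 each time.
Subsequence C is 21, 28, 36, 45, 55, which is the triangular numbers T_6, T_7, ….
Filling subsequence A at index 4 by its rule yields 51.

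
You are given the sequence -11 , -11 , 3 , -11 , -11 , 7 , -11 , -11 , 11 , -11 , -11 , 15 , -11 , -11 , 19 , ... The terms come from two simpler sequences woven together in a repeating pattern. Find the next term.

-11

Reading positions in blocks of 3 reveals the pattern AAB — 2 tracks woven together.
Track A: -11, -11, -11, -11, -11, -11, -11, -11, -11, -11 (the constant sequence -11).
Track B: 3, 7, 11, 15, 19 (adding 4 each time).
Position 16 falls in track A as its term 11, giving -11.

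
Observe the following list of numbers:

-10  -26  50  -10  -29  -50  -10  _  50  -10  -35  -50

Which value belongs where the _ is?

The terms cycle through 3 interleaved subsequences.
Subsequence A: -10, -10, -10, -10 (constant -10).
Subsequence B: -26, -29, ?, -35 (linear: a_n = -23 − 3·n).
Subsequence C: 50, -50, 50, -50 (alternating ±50).
Filling subsequence B at index 3 by its rule yields -32.

-32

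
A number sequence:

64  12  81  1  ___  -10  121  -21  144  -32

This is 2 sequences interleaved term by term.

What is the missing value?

100

Odd-indexed and even-indexed terms follow separate rules.
Subsequence A is 64, 81, ?, 121, 144, which is the squares 8², 9², 10², ….
Subsequence B is 12, 1, -10, -21, -32, which is arithmetic, step −11.
Filling subsequence A at index 3 by its rule yields 100.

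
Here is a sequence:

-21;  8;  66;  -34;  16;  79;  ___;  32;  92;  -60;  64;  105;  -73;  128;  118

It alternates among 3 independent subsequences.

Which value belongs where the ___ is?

Read the sequence 3 terms at a time; column i is its own pattern.
Subsequence A is -21, -34, ?, -60, -73, which is subtracting 13 each time.
Subsequence B is 8, 16, 32, 64, 128, which is successive powers of 2.
Subsequence C is 66, 79, 92, 105, 118, which is linear: a_n = 53 + 13·n.
Subsequence A's pattern makes the blank -47.

-47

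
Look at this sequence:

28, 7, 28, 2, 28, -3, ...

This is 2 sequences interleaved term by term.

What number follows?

The terms cycle through 2 interleaved subsequences.
Subsequence A: 28, 28, 28 (the constant sequence 28).
Subsequence B: 7, 2, -3 (linear: a_n = 12 − 5·n).
The 7th slot belongs to subsequence A; its 4th term is 28.

28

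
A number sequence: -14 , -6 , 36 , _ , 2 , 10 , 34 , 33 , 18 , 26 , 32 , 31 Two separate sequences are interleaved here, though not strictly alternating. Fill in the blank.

Reading positions in blocks of 4 reveals the pattern AABB — 2 tracks woven together.
Track A is -14, -6, 2, 10, 18, 26, which is arithmetic with common difference +8.
Track B is 36, ?, 34, 33, 32, 31, which is arithmetic, step −1.
Filling track B at index 2 by its rule yields 35.

35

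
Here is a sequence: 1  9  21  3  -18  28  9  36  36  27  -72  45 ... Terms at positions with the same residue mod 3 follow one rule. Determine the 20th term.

Split by position mod 3 into 3 tracks.
Subsequence A: 1, 3, 9, 27 (successive powers of 3).
Subsequence B: 9, -18, 36, -72 (geometric, ×-2 each step).
Subsequence C: 21, 28, 36, 45 (triangular numbers starting at T_6).
Term 20 comes from subsequence B (its 7th entry): 576.

576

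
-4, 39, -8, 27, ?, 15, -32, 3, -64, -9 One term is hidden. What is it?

-16

The terms cycle through 2 interleaved subsequences.
Track A = -4, -8, ?, -32, -64: multiplying by 2 each time.
Track B = 39, 27, 15, 3, -9: linear: a_n = 51 − 12·n.
The gap is track A's term 3; the rule gives -16.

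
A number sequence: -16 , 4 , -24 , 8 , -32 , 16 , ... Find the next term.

-40

Odd-indexed and even-indexed terms follow separate rules.
Track A: -16, -24, -32 — linear: a_n = -8 − 8·n.
Track B: 4, 8, 16 — successive powers of 2.
Position 7 falls in track A as its term 4, giving -40.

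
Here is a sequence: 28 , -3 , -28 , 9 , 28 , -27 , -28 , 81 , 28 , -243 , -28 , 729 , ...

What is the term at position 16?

6561

Taking every 2nd term gives 2 separate tracks.
Track A = 28, -28, 28, -28, 28, -28: alternating ±28.
Track B = -3, 9, -27, 81, -243, 729: geometric with ratio -3.
Position 16 → track B, term 8 = 6561.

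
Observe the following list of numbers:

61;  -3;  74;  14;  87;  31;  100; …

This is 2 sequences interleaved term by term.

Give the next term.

The terms cycle through 2 interleaved subsequences.
Stream A = 61, 74, 87, 100: arithmetic, step +13.
Stream B = -3, 14, 31: arithmetic with common difference +17.
Position 8 falls in stream B as its term 4, giving 48.

48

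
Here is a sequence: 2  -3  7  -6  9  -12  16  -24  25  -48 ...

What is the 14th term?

-192

Split by position mod 2 into 2 tracks.
Subsequence A: 2, 7, 9, 16, 25 (each term equals the sum of the previous two).
Subsequence B: -3, -6, -12, -24, -48 (geometric with ratio 2).
Position 14 → subsequence B, term 7 = -192.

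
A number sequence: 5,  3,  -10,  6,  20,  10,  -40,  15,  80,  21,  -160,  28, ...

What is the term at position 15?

-640

Split by position mod 2 into 2 tracks.
Track A: 5, -10, 20, -40, 80, -160 (a geometric progression (common ratio -2)).
Track B: 3, 6, 10, 15, 21, 28 (triangular numbers n(n+1)/2 for n = 2, 3, …).
Position 15 falls in track A as its term 8, giving -640.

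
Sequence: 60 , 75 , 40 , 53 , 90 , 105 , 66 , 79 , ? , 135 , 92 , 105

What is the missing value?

Reading positions in blocks of 4 reveals the pattern AABB — 2 tracks woven together.
Track A: 60, 75, 90, 105, ?, 135. Adding 15 each time.
Track B: 40, 53, 66, 79, 92, 105. Arithmetic, step +13.
So the missing entry in track A is 120.

120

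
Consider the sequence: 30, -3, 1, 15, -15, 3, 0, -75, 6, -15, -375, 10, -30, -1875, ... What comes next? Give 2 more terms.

The terms cycle through 3 interleaved subsequences.
Stream A: 30, 15, 0, -15, -30 (subtracting 15 each time).
Stream B: -3, -15, -75, -375, -1875 (multiplying by 5 each time).
Stream C: 1, 3, 6, 10 (the triangular numbers T_1, T_2, …).
Term 15 comes from stream C (its 5th entry): 15.
Term 16 comes from stream A (its 6th entry): -45.

15, -45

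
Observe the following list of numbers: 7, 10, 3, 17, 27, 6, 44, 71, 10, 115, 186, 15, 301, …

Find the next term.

Positions follow the repeating pattern AAB; grouping by letter gives 2 tracks.
Subsequence A: 7, 10, 17, 27, 44, 71, 115, 186, 301 — a Fibonacci-like recurrence a_n = a_{n-1} + a_{n-2}.
Subsequence B: 3, 6, 10, 15 — triangular numbers starting at T_2.
Term 14 comes from subsequence A (its 10th entry): 487.

487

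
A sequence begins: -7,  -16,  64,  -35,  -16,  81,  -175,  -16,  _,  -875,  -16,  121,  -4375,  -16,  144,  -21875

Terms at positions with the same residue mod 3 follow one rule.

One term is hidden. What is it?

Taking every 3rd term gives 3 separate tracks.
Subsequence A = -7, -35, -175, -875, -4375, -21875: geometric, ×5 each step.
Subsequence B = -16, -16, -16, -16, -16: the constant sequence -16.
Subsequence C = 64, 81, ?, 121, 144: perfect squares starting at 8².
The gap is subsequence C's term 3; the rule gives 100.

100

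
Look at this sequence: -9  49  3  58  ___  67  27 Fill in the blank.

The terms cycle through 2 interleaved subsequences.
Track A = -9, 3, ?, 27: linear: a_n = -21 + 12·n.
Track B = 49, 58, 67: adding 9 each time.
Track A's pattern makes the blank 15.

15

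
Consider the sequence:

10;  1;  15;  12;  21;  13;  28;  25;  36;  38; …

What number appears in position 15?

66

Taking every 2nd term gives 2 separate tracks.
Track A: 10, 15, 21, 28, 36 (the triangular numbers T_4, T_5, …).
Track B: 1, 12, 13, 25, 38 (a Fibonacci-like recurrence a_n = a_{n-1} + a_{n-2}).
Term 15 comes from track A (its 8th entry): 66.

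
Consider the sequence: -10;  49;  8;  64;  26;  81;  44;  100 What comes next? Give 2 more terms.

62, 121

The terms cycle through 2 interleaved subsequences.
Track A is -10, 8, 26, 44, which is linear: a_n = -28 + 18·n.
Track B is 49, 64, 81, 100, which is the squares 7², 8², 9², ….
Term 9 comes from track A (its 5th entry): 62.
Position 10 → track B, term 5 = 121.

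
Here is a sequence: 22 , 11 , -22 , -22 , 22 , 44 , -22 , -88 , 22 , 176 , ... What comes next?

Positions 1, 3, 5, … form one subsequence and positions 2, 4, 6, … form another.
Subsequence A: 22, -22, 22, -22, 22. Alternating ±22.
Subsequence B: 11, -22, 44, -88, 176. Geometric, ×-2 each step.
The 11th slot belongs to subsequence A; its 6th term is -22.

-22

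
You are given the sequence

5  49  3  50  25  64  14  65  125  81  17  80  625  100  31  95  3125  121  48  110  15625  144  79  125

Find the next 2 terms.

78125, 169

Split by position mod 4: positions 1, 5, 9, … form one track, and each other residue class forms its own.
Stream A: 5, 25, 125, 625, 3125, 15625 (powers of 5).
Stream B: 49, 64, 81, 100, 121, 144 (the squares 7², 8², 9², …).
Stream C: 3, 14, 17, 31, 48, 79 (Fibonacci-style (each term is the sum of the two before it)).
Stream D: 50, 65, 80, 95, 110, 125 (arithmetic, step +15).
The 25th slot belongs to stream A; its 7th term is 78125.
The 26th slot belongs to stream B; its 7th term is 169.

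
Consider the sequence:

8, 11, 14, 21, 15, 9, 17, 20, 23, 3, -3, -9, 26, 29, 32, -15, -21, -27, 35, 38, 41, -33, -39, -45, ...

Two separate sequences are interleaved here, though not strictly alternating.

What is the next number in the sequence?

Positions follow the repeating pattern AAABBB; grouping by letter gives 2 tracks.
Subsequence A: 8, 11, 14, 17, 20, 23, 26, 29, 32, 35, 38, 41 (adding 3 each time).
Subsequence B: 21, 15, 9, 3, -3, -9, -15, -21, -27, -33, -39, -45 (arithmetic, step −6).
The 25th slot belongs to subsequence A; its 13th term is 44.

44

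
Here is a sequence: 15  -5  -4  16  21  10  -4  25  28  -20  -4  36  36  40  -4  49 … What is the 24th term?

Taking every 4th term gives 4 separate tracks.
Stream A: 15, 21, 28, 36 (triangular numbers n(n+1)/2 for n = 5, 6, …).
Stream B: -5, 10, -20, 40 (a geometric progression (common ratio -2)).
Stream C: -4, -4, -4, -4 (constant -4).
Stream D: 16, 25, 36, 49 (consecutive squares n² from n = 4).
The 24th slot belongs to stream D; its 6th term is 81.

81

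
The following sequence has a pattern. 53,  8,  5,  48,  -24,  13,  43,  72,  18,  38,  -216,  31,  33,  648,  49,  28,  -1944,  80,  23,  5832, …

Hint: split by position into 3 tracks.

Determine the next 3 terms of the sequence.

Taking every 3rd term gives 3 separate tracks.
Track A: 53, 48, 43, 38, 33, 28, 23 (arithmetic, step −5).
Track B: 8, -24, 72, -216, 648, -1944, 5832 (geometric, ×-3 each step).
Track C: 5, 13, 18, 31, 49, 80 (each term equals the sum of the previous two).
Term 21 comes from track C (its 7th entry): 129.
Position 22 falls in track A as its term 8, giving 18.
Position 23 → track B, term 8 = -17496.

129, 18, -17496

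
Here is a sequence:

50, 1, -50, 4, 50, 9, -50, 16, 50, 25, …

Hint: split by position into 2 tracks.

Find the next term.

Taking every 2nd term gives 2 separate tracks.
Stream A is 50, -50, 50, -50, 50, which is the oscillation 50·(−1)^(n+1).
Stream B is 1, 4, 9, 16, 25, which is perfect squares starting at 1².
Position 11 → stream A, term 6 = -50.

-50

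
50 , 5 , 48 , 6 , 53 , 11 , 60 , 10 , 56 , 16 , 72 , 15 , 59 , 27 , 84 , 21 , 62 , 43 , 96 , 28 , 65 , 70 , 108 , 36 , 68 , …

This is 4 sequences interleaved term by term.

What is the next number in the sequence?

Split by position mod 4 into 4 tracks.
Stream A is 50, 53, 56, 59, 62, 65, 68, which is adding 3 each time.
Stream B is 5, 11, 16, 27, 43, 70, which is a Fibonacci-like recurrence a_n = a_{n-1} + a_{n-2}.
Stream C is 48, 60, 72, 84, 96, 108, which is arithmetic, step +12.
Stream D is 6, 10, 15, 21, 28, 36, which is triangular numbers starting at T_3.
The 26th slot belongs to stream B; its 7th term is 113.

113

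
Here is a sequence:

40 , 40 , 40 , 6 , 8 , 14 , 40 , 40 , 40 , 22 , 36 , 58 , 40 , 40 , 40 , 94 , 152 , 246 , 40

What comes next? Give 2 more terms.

Reading positions in blocks of 6 reveals the pattern AAABBB — 2 tracks woven together.
Subsequence A: 40, 40, 40, 40, 40, 40, 40, 40, 40, 40 — always 40.
Subsequence B: 6, 8, 14, 22, 36, 58, 94, 152, 246 — a Fibonacci-like recurrence a_n = a_{n-1} + a_{n-2}.
Position 20 → subsequence A, term 11 = 40.
The 21st slot belongs to subsequence A; its 12th term is 40.

40, 40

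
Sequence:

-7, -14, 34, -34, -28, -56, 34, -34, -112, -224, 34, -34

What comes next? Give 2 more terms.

Positions follow the repeating pattern AABB; grouping by letter gives 2 tracks.
Track A: -7, -14, -28, -56, -112, -224 (geometric, ×2 each step).
Track B: 34, -34, 34, -34, 34, -34 (oscillating between 34 and -34).
Position 13 falls in track A as its term 7, giving -448.
Position 14 → track A, term 8 = -896.

-448, -896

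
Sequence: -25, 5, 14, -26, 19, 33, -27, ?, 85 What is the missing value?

Reading positions in blocks of 3 reveals the pattern ABB — 2 tracks woven together.
Track A: -25, -26, -27 — linear: a_n = -24 − n.
Track B: 5, 14, 19, 33, ?, 85 — Fibonacci-style (each term is the sum of the two before it).
Filling track B at index 5 by its rule yields 52.

52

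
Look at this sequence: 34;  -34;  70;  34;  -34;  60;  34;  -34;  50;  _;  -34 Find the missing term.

34

Positions follow the repeating pattern AAB; grouping by letter gives 2 tracks.
Track A: 34, -34, 34, -34, 34, -34, ?, -34. Oscillating between 34 and -34.
Track B: 70, 60, 50. Arithmetic, step −10.
The gap is track A's term 7; the rule gives 34.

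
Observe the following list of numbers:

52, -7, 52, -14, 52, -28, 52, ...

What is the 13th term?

52

Taking every 2nd term gives 2 separate tracks.
Track A = 52, 52, 52, 52: constant 52.
Track B = -7, -14, -28: geometric with ratio 2.
Position 13 → track A, term 7 = 52.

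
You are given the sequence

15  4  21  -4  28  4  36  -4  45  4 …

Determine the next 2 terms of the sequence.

The terms cycle through 2 interleaved subsequences.
Stream A: 15, 21, 28, 36, 45. Triangular numbers starting at T_5.
Stream B: 4, -4, 4, -4, 4. The oscillation 4·(−1)^(n+1).
Term 11 comes from stream A (its 6th entry): 55.
Position 12 falls in stream B as its term 6, giving -4.

55, -4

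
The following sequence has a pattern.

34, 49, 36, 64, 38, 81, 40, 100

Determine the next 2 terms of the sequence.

Positions 1, 3, 5, … form one subsequence and positions 2, 4, 6, … form another.
Stream A: 34, 36, 38, 40. Arithmetic with common difference +2.
Stream B: 49, 64, 81, 100. Perfect squares starting at 7².
The 9th slot belongs to stream A; its 5th term is 42.
Position 10 falls in stream B as its term 5, giving 121.

42, 121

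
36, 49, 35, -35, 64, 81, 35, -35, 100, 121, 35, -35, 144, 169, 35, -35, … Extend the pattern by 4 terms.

Reading positions in blocks of 4 reveals the pattern AABB — 2 tracks woven together.
Subsequence A: 36, 49, 64, 81, 100, 121, 144, 169 (consecutive squares n² from n = 6).
Subsequence B: 35, -35, 35, -35, 35, -35, 35, -35 (the oscillation 35·(−1)^(n+1)).
The 17th slot belongs to subsequence A; its 9th term is 196.
Position 18 → subsequence A, term 10 = 225.
Term 19 comes from subsequence B (its 9th entry): 35.
The 20th slot belongs to subsequence B; its 10th term is -35.

196, 225, 35, -35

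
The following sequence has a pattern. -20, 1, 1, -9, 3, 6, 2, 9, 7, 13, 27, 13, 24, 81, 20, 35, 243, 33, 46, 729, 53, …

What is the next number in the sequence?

57

Read the sequence 3 terms at a time; column i is its own pattern.
Subsequence A: -20, -9, 2, 13, 24, 35, 46 (adding 11 each time).
Subsequence B: 1, 3, 9, 27, 81, 243, 729 (geometric with ratio 3).
Subsequence C: 1, 6, 7, 13, 20, 33, 53 (Fibonacci-style (each term is the sum of the two before it)).
The 22nd slot belongs to subsequence A; its 8th term is 57.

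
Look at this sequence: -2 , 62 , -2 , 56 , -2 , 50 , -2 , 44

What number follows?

Positions 1, 3, 5, … form one subsequence and positions 2, 4, 6, … form another.
Track A: -2, -2, -2, -2 (always -2).
Track B: 62, 56, 50, 44 (linear: a_n = 68 − 6·n).
Position 9 falls in track A as its term 5, giving -2.

-2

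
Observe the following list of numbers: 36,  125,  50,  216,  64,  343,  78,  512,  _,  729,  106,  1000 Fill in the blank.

92

Odd-indexed and even-indexed terms follow separate rules.
Stream A is 36, 50, 64, 78, ?, 106, which is linear: a_n = 22 + 14·n.
Stream B is 125, 216, 343, 512, 729, 1000, which is the cubes 5³, 6³, 7³, ….
So the missing entry in stream A is 92.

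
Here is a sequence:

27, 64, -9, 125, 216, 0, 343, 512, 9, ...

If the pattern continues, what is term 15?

Positions follow the repeating pattern AAB; grouping by letter gives 2 tracks.
Stream A = 27, 64, 125, 216, 343, 512: perfect cubes starting at 3³.
Stream B = -9, 0, 9: arithmetic with common difference +9.
Position 15 falls in stream B as its term 5, giving 27.

27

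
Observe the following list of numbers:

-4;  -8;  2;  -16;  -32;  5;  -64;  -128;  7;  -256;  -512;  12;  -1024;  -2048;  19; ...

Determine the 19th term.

Reading positions in blocks of 3 reveals the pattern AAB — 2 tracks woven together.
Subsequence A: -4, -8, -16, -32, -64, -128, -256, -512, -1024, -2048 — multiplying by 2 each time.
Subsequence B: 2, 5, 7, 12, 19 — Fibonacci-style (each term is the sum of the two before it).
Position 19 → subsequence A, term 13 = -16384.

-16384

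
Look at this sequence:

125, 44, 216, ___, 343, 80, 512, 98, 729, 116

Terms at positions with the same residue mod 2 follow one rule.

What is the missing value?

Positions 1, 3, 5, … form one subsequence and positions 2, 4, 6, … form another.
Track A = 125, 216, 343, 512, 729: consecutive cubes n³ from n = 5.
Track B = 44, ?, 80, 98, 116: adding 18 each time.
So the missing entry in track B is 62.

62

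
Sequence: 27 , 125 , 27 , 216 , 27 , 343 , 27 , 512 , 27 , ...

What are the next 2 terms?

729, 27

The terms cycle through 2 interleaved subsequences.
Track A: 27, 27, 27, 27, 27 (the constant sequence 27).
Track B: 125, 216, 343, 512 (the cubes 5³, 6³, 7³, …).
Position 10 falls in track B as its term 5, giving 729.
Position 11 → track A, term 6 = 27.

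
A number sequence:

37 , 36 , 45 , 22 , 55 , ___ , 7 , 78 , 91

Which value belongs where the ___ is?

The slot pattern repeats as ABB (period 3), so there are 2 interleaved tracks.
Subsequence A: 37, 22, 7 — linear: a_n = 52 − 15·n.
Subsequence B: 36, 45, 55, ?, 78, 91 — triangular numbers n(n+1)/2 for n = 8, 9, ….
Subsequence B's pattern makes the blank 66.

66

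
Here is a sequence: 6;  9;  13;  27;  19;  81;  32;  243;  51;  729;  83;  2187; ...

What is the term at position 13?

134

Odd-indexed and even-indexed terms follow separate rules.
Subsequence A = 6, 13, 19, 32, 51, 83: a Fibonacci-like recurrence a_n = a_{n-1} + a_{n-2}.
Subsequence B = 9, 27, 81, 243, 729, 2187: geometric with ratio 3.
The 13th slot belongs to subsequence A; its 7th term is 134.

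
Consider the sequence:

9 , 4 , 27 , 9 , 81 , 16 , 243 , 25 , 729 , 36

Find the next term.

Split by position mod 2 into 2 tracks.
Subsequence A = 9, 27, 81, 243, 729: powers 3^2, 3^3, 3^4, ….
Subsequence B = 4, 9, 16, 25, 36: consecutive squares n² from n = 2.
Position 11 falls in subsequence A as its term 6, giving 2187.

2187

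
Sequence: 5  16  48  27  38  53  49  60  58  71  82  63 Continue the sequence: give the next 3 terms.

93, 104, 68

Reading positions in blocks of 3 reveals the pattern AAB — 2 tracks woven together.
Subsequence A: 5, 16, 27, 38, 49, 60, 71, 82 — arithmetic, step +11.
Subsequence B: 48, 53, 58, 63 — arithmetic, step +5.
The 13th slot belongs to subsequence A; its 9th term is 93.
Position 14 → subsequence A, term 10 = 104.
Position 15 falls in subsequence B as its term 5, giving 68.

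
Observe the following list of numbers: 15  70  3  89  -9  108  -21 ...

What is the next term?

127

Split by position mod 2 into 2 tracks.
Track A = 15, 3, -9, -21: subtracting 12 each time.
Track B = 70, 89, 108: arithmetic with common difference +19.
Position 8 → track B, term 4 = 127.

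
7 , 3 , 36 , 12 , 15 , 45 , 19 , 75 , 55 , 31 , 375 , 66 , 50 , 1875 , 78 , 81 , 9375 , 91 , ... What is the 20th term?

46875

Split by position mod 3 into 3 tracks.
Stream A: 7, 12, 19, 31, 50, 81 — a Fibonacci-like recurrence a_n = a_{n-1} + a_{n-2}.
Stream B: 3, 15, 75, 375, 1875, 9375 — geometric, ×5 each step.
Stream C: 36, 45, 55, 66, 78, 91 — triangular numbers starting at T_8.
Position 20 falls in stream B as its term 7, giving 46875.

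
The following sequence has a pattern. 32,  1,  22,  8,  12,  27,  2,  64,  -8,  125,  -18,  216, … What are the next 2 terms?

-28, 343

The terms cycle through 2 interleaved subsequences.
Track A: 32, 22, 12, 2, -8, -18 — linear: a_n = 42 − 10·n.
Track B: 1, 8, 27, 64, 125, 216 — the cubes 1³, 2³, 3³, ….
Term 13 comes from track A (its 7th entry): -28.
Position 14 → track B, term 7 = 343.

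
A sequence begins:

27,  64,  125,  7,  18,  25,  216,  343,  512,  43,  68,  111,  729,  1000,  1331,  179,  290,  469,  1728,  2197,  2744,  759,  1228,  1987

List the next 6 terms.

Reading positions in blocks of 6 reveals the pattern AAABBB — 2 tracks woven together.
Subsequence A: 27, 64, 125, 216, 343, 512, 729, 1000, 1331, 1728, 2197, 2744 — consecutive cubes n³ from n = 3.
Subsequence B: 7, 18, 25, 43, 68, 111, 179, 290, 469, 759, 1228, 1987 — Fibonacci-style (each term is the sum of the two before it).
Position 25 falls in subsequence A as its term 13, giving 3375.
The 26th slot belongs to subsequence A; its 14th term is 4096.
Position 27 falls in subsequence A as its term 15, giving 4913.
Position 28 → subsequence B, term 13 = 3215.
Position 29 falls in subsequence B as its term 14, giving 5202.
Term 30 comes from subsequence B (its 15th entry): 8417.

3375, 4096, 4913, 3215, 5202, 8417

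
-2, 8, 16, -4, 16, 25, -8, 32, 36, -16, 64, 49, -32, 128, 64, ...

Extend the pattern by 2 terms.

The terms cycle through 3 interleaved subsequences.
Subsequence A = -2, -4, -8, -16, -32: geometric with ratio 2.
Subsequence B = 8, 16, 32, 64, 128: powers 2^3, 2^4, 2^5, ….
Subsequence C = 16, 25, 36, 49, 64: the squares 4², 5², 6², ….
Position 16 → subsequence A, term 6 = -64.
Position 17 → subsequence B, term 6 = 256.

-64, 256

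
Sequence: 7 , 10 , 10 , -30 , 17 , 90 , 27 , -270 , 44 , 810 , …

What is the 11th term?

71

Taking every 2nd term gives 2 separate tracks.
Track A is 7, 10, 17, 27, 44, which is a Fibonacci-like recurrence a_n = a_{n-1} + a_{n-2}.
Track B is 10, -30, 90, -270, 810, which is geometric with ratio -3.
Position 11 falls in track A as its term 6, giving 71.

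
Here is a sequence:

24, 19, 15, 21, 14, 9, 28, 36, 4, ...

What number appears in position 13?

-6

The slot pattern repeats as AABB (period 4), so there are 2 interleaved tracks.
Track A: 24, 19, 14, 9, 4. Arithmetic with common difference −5.
Track B: 15, 21, 28, 36. The triangular numbers T_5, T_6, ….
Position 13 falls in track A as its term 7, giving -6.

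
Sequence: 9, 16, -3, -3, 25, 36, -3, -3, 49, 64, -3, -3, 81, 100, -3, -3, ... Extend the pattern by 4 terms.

Reading positions in blocks of 4 reveals the pattern AABB — 2 tracks woven together.
Track A: 9, 16, 25, 36, 49, 64, 81, 100 — perfect squares starting at 3².
Track B: -3, -3, -3, -3, -3, -3, -3, -3 — always -3.
Term 17 comes from track A (its 9th entry): 121.
Term 18 comes from track A (its 10th entry): 144.
Term 19 comes from track B (its 9th entry): -3.
The 20th slot belongs to track B; its 10th term is -3.

121, 144, -3, -3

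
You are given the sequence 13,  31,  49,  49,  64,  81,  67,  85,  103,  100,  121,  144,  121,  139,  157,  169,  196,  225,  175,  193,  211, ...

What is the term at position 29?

The slot pattern repeats as AAABBB (period 6), so there are 2 interleaved tracks.
Stream A: 13, 31, 49, 67, 85, 103, 121, 139, 157, 175, 193, 211. Arithmetic with common difference +18.
Stream B: 49, 64, 81, 100, 121, 144, 169, 196, 225. Consecutive squares n² from n = 7.
Term 29 comes from stream B (its 14th entry): 400.

400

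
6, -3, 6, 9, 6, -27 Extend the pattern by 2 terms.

6, 81

The terms cycle through 2 interleaved subsequences.
Track A is 6, 6, 6, which is the constant sequence 6.
Track B is -3, 9, -27, which is a geometric progression (common ratio -3).
Term 7 comes from track A (its 4th entry): 6.
Position 8 falls in track B as its term 4, giving 81.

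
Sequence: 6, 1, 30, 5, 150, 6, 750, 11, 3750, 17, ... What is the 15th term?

468750

Split by position mod 2 into 2 tracks.
Track A: 6, 30, 150, 750, 3750 (geometric, ×5 each step).
Track B: 1, 5, 6, 11, 17 (Fibonacci-style (each term is the sum of the two before it)).
Term 15 comes from track A (its 8th entry): 468750.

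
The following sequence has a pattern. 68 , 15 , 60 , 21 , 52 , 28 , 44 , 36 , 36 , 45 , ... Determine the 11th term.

28

Split by position mod 2 into 2 tracks.
Track A: 68, 60, 52, 44, 36 — arithmetic, step −8.
Track B: 15, 21, 28, 36, 45 — the triangular numbers T_5, T_6, ….
The 11th slot belongs to track A; its 6th term is 28.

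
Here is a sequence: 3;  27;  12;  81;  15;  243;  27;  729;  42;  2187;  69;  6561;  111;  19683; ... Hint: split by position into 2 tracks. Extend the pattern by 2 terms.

180, 59049

The terms cycle through 2 interleaved subsequences.
Track A = 3, 12, 15, 27, 42, 69, 111: Fibonacci-style (each term is the sum of the two before it).
Track B = 27, 81, 243, 729, 2187, 6561, 19683: powers 3^3, 3^4, 3^5, ….
Position 15 → track A, term 8 = 180.
The 16th slot belongs to track B; its 8th term is 59049.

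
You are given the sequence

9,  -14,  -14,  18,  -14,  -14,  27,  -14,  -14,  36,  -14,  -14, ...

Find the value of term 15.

-14

Reading positions in blocks of 3 reveals the pattern ABB — 2 tracks woven together.
Stream A: 9, 18, 27, 36. Arithmetic, step +9.
Stream B: -14, -14, -14, -14, -14, -14, -14, -14. The constant sequence -14.
Term 15 comes from stream B (its 10th entry): -14.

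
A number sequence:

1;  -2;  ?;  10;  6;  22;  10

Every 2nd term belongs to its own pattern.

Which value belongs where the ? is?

3

Taking every 2nd term gives 2 separate tracks.
Subsequence A is 1, ?, 6, 10, which is triangular numbers n(n+1)/2 for n = 1, 2, ….
Subsequence B is -2, 10, 22, which is arithmetic, step +12.
Filling subsequence A at index 2 by its rule yields 3.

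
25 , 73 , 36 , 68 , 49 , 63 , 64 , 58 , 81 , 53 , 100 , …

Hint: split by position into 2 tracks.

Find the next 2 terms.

48, 121

Taking every 2nd term gives 2 separate tracks.
Subsequence A: 25, 36, 49, 64, 81, 100. The squares 5², 6², 7², ….
Subsequence B: 73, 68, 63, 58, 53. Linear: a_n = 78 − 5·n.
Position 12 → subsequence B, term 6 = 48.
Term 13 comes from subsequence A (its 7th entry): 121.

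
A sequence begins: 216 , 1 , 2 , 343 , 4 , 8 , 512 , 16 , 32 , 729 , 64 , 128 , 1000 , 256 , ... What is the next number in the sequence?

Positions follow the repeating pattern ABB; grouping by letter gives 2 tracks.
Track A: 216, 343, 512, 729, 1000 — consecutive cubes n³ from n = 6.
Track B: 1, 2, 4, 8, 16, 32, 64, 128, 256 — powers of 2.
Position 15 falls in track B as its term 10, giving 512.

512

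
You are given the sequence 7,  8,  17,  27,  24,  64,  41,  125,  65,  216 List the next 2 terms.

106, 343

The terms cycle through 2 interleaved subsequences.
Subsequence A: 7, 17, 24, 41, 65. A Fibonacci-like recurrence a_n = a_{n-1} + a_{n-2}.
Subsequence B: 8, 27, 64, 125, 216. The cubes 2³, 3³, 4³, ….
Position 11 → subsequence A, term 6 = 106.
Term 12 comes from subsequence B (its 6th entry): 343.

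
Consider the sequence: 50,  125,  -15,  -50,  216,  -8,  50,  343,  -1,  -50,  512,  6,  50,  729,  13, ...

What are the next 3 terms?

-50, 1000, 20

Read the sequence 3 terms at a time; column i is its own pattern.
Track A: 50, -50, 50, -50, 50 — alternating ±50.
Track B: 125, 216, 343, 512, 729 — the cubes 5³, 6³, 7³, ….
Track C: -15, -8, -1, 6, 13 — linear: a_n = -22 + 7·n.
Term 16 comes from track A (its 6th entry): -50.
Term 17 comes from track B (its 6th entry): 1000.
Position 18 falls in track C as its term 6, giving 20.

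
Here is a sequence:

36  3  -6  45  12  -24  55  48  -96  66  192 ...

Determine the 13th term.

The slot pattern repeats as ABB (period 3), so there are 2 interleaved tracks.
Subsequence A: 36, 45, 55, 66 (the triangular numbers T_8, T_9, …).
Subsequence B: 3, -6, 12, -24, 48, -96, 192 (geometric, ×-2 each step).
Position 13 → subsequence A, term 5 = 78.

78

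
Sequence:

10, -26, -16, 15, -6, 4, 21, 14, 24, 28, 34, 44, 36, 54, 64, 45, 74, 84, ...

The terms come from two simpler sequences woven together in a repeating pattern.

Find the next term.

Positions follow the repeating pattern ABB; grouping by letter gives 2 tracks.
Stream A = 10, 15, 21, 28, 36, 45: triangular numbers n(n+1)/2 for n = 4, 5, ….
Stream B = -26, -16, -6, 4, 14, 24, 34, 44, 54, 64, 74, 84: adding 10 each time.
Term 19 comes from stream A (its 7th entry): 55.

55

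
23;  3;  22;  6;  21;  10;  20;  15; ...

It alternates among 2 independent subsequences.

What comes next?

The terms cycle through 2 interleaved subsequences.
Stream A = 23, 22, 21, 20: arithmetic with common difference −1.
Stream B = 3, 6, 10, 15: triangular numbers starting at T_2.
Position 9 falls in stream A as its term 5, giving 19.

19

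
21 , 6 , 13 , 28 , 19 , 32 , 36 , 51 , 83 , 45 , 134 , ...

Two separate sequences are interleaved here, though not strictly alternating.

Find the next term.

Reading positions in blocks of 3 reveals the pattern ABB — 2 tracks woven together.
Stream A: 21, 28, 36, 45. Triangular numbers starting at T_6.
Stream B: 6, 13, 19, 32, 51, 83, 134. A Fibonacci-like recurrence a_n = a_{n-1} + a_{n-2}.
The 12th slot belongs to stream B; its 8th term is 217.

217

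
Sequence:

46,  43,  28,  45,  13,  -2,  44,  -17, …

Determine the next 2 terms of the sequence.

Reading positions in blocks of 3 reveals the pattern ABB — 2 tracks woven together.
Track A: 46, 45, 44. Subtracting 1 each time.
Track B: 43, 28, 13, -2, -17. Arithmetic with common difference −15.
Term 9 comes from track B (its 6th entry): -32.
The 10th slot belongs to track A; its 4th term is 43.

-32, 43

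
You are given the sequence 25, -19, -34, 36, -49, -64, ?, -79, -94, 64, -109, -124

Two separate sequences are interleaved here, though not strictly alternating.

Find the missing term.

The slot pattern repeats as ABB (period 3), so there are 2 interleaved tracks.
Track A: 25, 36, ?, 64 (the squares 5², 6², 7², …).
Track B: -19, -34, -49, -64, -79, -94, -109, -124 (arithmetic, step −15).
The gap is track A's term 3; the rule gives 49.

49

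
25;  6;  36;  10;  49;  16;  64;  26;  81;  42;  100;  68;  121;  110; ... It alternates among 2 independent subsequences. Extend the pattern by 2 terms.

144, 178

The terms cycle through 2 interleaved subsequences.
Track A: 25, 36, 49, 64, 81, 100, 121 — consecutive squares n² from n = 5.
Track B: 6, 10, 16, 26, 42, 68, 110 — Fibonacci-style (each term is the sum of the two before it).
Position 15 → track A, term 8 = 144.
Position 16 falls in track B as its term 8, giving 178.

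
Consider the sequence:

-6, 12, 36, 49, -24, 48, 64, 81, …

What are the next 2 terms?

-96, 192

Positions follow the repeating pattern AABB; grouping by letter gives 2 tracks.
Track A: -6, 12, -24, 48 — multiplying by -2 each time.
Track B: 36, 49, 64, 81 — perfect squares starting at 6².
Position 9 falls in track A as its term 5, giving -96.
The 10th slot belongs to track A; its 6th term is 192.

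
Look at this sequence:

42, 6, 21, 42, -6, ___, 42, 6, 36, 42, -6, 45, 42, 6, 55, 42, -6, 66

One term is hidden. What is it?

Read the sequence 3 terms at a time; column i is its own pattern.
Subsequence A: 42, 42, 42, 42, 42, 42. Always 42.
Subsequence B: 6, -6, 6, -6, 6, -6. Alternating ±6.
Subsequence C: 21, ?, 36, 45, 55, 66. Triangular numbers n(n+1)/2 for n = 6, 7, ….
Filling subsequence C at index 2 by its rule yields 28.

28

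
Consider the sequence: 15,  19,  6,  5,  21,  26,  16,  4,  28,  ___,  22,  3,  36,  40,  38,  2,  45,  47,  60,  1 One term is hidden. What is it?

33

Split by position mod 4: positions 1, 5, 9, … form one track, and each other residue class forms its own.
Track A is 15, 21, 28, 36, 45, which is triangular numbers n(n+1)/2 for n = 5, 6, ….
Track B is 19, 26, ?, 40, 47, which is arithmetic with common difference +7.
Track C is 6, 16, 22, 38, 60, which is a Fibonacci-like recurrence a_n = a_{n-1} + a_{n-2}.
Track D is 5, 4, 3, 2, 1, which is subtracting 1 each time.
So the missing entry in track B is 33.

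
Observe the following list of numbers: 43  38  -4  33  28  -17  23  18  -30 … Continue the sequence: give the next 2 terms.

Positions follow the repeating pattern AAB; grouping by letter gives 2 tracks.
Subsequence A: 43, 38, 33, 28, 23, 18 — subtracting 5 each time.
Subsequence B: -4, -17, -30 — subtracting 13 each time.
Term 10 comes from subsequence A (its 7th entry): 13.
Position 11 → subsequence A, term 8 = 8.

13, 8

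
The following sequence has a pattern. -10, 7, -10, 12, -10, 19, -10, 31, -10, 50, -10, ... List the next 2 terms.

81, -10

Positions 1, 3, 5, … form one subsequence and positions 2, 4, 6, … form another.
Track A: -10, -10, -10, -10, -10, -10 — constant -10.
Track B: 7, 12, 19, 31, 50 — each term equals the sum of the previous two.
The 12th slot belongs to track B; its 6th term is 81.
Position 13 → track A, term 7 = -10.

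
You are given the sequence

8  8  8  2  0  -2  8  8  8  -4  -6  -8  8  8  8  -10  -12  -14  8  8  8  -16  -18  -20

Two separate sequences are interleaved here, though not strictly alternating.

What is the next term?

Reading positions in blocks of 6 reveals the pattern AAABBB — 2 tracks woven together.
Stream A: 8, 8, 8, 8, 8, 8, 8, 8, 8, 8, 8, 8 (the constant sequence 8).
Stream B: 2, 0, -2, -4, -6, -8, -10, -12, -14, -16, -18, -20 (arithmetic, step −2).
The 25th slot belongs to stream A; its 13th term is 8.

8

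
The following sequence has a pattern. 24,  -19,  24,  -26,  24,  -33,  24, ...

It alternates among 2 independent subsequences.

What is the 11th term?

24

Split by position mod 2 into 2 tracks.
Stream A = 24, 24, 24, 24: always 24.
Stream B = -19, -26, -33: subtracting 7 each time.
The 11th slot belongs to stream A; its 6th term is 24.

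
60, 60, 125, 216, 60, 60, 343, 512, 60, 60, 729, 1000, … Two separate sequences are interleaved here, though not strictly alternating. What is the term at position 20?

The slot pattern repeats as AABB (period 4), so there are 2 interleaved tracks.
Track A: 60, 60, 60, 60, 60, 60. The constant sequence 60.
Track B: 125, 216, 343, 512, 729, 1000. Perfect cubes starting at 5³.
The 20th slot belongs to track B; its 10th term is 2744.

2744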